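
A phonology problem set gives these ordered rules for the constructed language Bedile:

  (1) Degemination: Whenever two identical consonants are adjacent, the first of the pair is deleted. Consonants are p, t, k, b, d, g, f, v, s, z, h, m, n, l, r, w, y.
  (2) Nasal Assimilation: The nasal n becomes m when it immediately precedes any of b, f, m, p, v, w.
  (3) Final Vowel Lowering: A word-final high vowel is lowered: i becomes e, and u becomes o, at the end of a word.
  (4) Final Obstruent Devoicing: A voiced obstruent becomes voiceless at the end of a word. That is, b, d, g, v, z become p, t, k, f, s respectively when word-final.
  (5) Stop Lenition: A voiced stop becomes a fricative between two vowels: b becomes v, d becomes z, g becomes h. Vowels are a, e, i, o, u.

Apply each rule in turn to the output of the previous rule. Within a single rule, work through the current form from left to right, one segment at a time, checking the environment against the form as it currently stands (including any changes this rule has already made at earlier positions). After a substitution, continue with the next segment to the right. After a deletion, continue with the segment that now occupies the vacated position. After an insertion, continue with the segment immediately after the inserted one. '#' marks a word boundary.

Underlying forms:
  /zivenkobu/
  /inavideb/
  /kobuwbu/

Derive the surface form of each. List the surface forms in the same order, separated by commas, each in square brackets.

/zivenkobu/:
  (1) Degemination: no change — [zivenkobu]
  (2) Nasal Assimilation: no change — [zivenkobu]
  (3) Final Vowel Lowering: [zivenkobu] → [zivenkobo]
  (4) Final Obstruent Devoicing: no change — [zivenkobo]
  (5) Stop Lenition: [zivenkobo] → [zivenkovo]
/inavideb/:
  (1) Degemination: no change — [inavideb]
  (2) Nasal Assimilation: no change — [inavideb]
  (3) Final Vowel Lowering: no change — [inavideb]
  (4) Final Obstruent Devoicing: [inavideb] → [inavidep]
  (5) Stop Lenition: [inavidep] → [inavizep]
/kobuwbu/:
  (1) Degemination: no change — [kobuwbu]
  (2) Nasal Assimilation: no change — [kobuwbu]
  (3) Final Vowel Lowering: [kobuwbu] → [kobuwbo]
  (4) Final Obstruent Devoicing: no change — [kobuwbo]
  (5) Stop Lenition: [kobuwbo] → [kovuwbo]

[zivenkovo], [inavizep], [kovuwbo]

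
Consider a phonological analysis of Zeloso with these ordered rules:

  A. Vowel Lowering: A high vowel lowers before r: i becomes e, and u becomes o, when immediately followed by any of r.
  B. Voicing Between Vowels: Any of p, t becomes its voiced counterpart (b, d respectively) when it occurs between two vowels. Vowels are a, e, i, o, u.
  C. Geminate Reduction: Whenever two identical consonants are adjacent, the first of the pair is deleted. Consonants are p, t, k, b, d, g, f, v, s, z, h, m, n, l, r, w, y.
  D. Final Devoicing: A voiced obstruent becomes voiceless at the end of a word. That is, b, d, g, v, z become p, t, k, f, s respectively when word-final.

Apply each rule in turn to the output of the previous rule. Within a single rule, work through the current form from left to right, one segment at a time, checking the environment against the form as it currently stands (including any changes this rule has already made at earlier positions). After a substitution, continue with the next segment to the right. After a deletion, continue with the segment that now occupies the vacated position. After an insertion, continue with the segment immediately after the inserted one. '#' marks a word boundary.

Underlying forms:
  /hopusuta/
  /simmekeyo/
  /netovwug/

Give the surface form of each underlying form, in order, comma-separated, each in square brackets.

/hopusuta/:
  A Vowel Lowering: no change — [hopusuta]
  B Voicing Between Vowels: [hopusuta] → [hobusuda]
  C Geminate Reduction: no change — [hobusuda]
  D Final Devoicing: no change — [hobusuda]
/simmekeyo/:
  A Vowel Lowering: no change — [simmekeyo]
  B Voicing Between Vowels: no change — [simmekeyo]
  C Geminate Reduction: [simmekeyo] → [simekeyo]
  D Final Devoicing: no change — [simekeyo]
/netovwug/:
  A Vowel Lowering: no change — [netovwug]
  B Voicing Between Vowels: [netovwug] → [nedovwug]
  C Geminate Reduction: no change — [nedovwug]
  D Final Devoicing: [nedovwug] → [nedovwuk]

[hobusuda], [simekeyo], [nedovwuk]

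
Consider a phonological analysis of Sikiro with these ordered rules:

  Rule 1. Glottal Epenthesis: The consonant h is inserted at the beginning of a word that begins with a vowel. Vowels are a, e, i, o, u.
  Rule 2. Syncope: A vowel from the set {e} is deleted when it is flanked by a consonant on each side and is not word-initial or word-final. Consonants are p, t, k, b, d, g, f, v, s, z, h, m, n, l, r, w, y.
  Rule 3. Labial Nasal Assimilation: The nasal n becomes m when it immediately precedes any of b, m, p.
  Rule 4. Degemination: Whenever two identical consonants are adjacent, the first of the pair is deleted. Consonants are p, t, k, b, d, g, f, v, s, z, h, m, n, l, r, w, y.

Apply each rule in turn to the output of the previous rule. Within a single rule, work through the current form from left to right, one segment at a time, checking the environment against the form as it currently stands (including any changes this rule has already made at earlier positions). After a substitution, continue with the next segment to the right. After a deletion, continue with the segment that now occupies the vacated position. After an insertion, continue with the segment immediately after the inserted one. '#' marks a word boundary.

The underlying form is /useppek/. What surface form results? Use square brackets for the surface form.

[huspk]

Rule 1 Glottal Epenthesis: [useppek] → [huseppek]
Rule 2 Syncope: [huseppek] → [husppk]
Rule 3 Labial Nasal Assimilation: no change — [husppk]
Rule 4 Degemination: [husppk] → [huspk]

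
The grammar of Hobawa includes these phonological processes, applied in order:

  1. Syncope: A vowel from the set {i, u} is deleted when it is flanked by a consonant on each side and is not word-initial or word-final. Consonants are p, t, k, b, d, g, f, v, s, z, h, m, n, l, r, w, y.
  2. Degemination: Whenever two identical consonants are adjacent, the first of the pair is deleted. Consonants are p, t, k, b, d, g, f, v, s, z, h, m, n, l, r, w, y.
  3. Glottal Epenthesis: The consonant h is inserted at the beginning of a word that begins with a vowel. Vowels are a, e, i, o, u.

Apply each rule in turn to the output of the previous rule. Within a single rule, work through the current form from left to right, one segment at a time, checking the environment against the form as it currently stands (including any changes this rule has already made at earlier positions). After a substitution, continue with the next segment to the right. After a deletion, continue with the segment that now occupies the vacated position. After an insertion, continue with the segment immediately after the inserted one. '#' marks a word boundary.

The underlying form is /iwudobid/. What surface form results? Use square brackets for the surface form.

[hiwdobd]

1 Syncope: [iwudobid] → [iwdobd]
2 Degemination: no change — [iwdobd]
3 Glottal Epenthesis: [iwdobd] → [hiwdobd]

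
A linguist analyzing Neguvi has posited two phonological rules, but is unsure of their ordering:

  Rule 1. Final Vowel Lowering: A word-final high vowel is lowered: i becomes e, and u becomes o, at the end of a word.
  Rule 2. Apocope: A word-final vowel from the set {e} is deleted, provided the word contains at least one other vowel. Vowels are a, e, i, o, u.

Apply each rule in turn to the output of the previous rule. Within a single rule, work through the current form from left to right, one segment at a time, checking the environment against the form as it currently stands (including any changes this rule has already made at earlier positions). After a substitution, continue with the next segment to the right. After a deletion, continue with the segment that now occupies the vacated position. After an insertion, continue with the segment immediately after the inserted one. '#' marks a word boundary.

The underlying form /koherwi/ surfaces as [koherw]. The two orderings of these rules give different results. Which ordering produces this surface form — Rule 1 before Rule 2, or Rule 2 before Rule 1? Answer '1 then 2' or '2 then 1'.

Order 1 then 2:
  1 Final Vowel Lowering: [koherwi] → [koherwe]
  2 Apocope: [koherwe] → [koherw]
  result: [koherw]
Order 2 then 1:
  2 Apocope: no change — [koherwi]
  1 Final Vowel Lowering: [koherwi] → [koherwe]
  result: [koherwe]

1 then 2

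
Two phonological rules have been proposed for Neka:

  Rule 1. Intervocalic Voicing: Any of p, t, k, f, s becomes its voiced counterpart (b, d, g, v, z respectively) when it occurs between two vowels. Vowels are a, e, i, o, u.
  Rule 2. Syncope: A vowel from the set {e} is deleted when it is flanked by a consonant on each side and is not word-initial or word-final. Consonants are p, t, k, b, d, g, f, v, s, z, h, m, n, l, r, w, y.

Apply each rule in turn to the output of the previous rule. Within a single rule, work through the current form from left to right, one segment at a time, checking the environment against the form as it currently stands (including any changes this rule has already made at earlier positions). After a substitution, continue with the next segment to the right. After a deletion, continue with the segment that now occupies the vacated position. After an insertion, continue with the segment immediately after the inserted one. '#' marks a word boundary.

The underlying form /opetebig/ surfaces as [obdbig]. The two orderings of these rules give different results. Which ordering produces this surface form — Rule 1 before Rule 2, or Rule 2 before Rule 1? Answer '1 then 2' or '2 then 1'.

Order 1 then 2:
  1 Intervocalic Voicing: [opetebig] → [obedebig]
  2 Syncope: [obedebig] → [obdbig]
  result: [obdbig]
Order 2 then 1:
  2 Syncope: [opetebig] → [optbig]
  1 Intervocalic Voicing: no change — [optbig]
  result: [optbig]

1 then 2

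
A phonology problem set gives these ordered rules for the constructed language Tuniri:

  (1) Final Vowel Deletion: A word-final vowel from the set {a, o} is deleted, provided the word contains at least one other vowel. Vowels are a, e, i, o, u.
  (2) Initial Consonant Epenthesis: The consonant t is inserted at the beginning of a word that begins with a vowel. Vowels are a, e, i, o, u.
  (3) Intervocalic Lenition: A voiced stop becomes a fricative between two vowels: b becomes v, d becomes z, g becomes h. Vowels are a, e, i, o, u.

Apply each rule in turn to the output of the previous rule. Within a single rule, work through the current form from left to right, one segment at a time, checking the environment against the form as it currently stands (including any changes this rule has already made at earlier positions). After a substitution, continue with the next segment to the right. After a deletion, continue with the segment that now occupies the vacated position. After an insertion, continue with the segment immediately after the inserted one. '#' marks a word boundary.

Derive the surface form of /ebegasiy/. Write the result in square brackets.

[tevehasiy]

(1) Final Vowel Deletion: no change — [ebegasiy]
(2) Initial Consonant Epenthesis: [ebegasiy] → [tebegasiy]
(3) Intervocalic Lenition: [tebegasiy] → [tevehasiy]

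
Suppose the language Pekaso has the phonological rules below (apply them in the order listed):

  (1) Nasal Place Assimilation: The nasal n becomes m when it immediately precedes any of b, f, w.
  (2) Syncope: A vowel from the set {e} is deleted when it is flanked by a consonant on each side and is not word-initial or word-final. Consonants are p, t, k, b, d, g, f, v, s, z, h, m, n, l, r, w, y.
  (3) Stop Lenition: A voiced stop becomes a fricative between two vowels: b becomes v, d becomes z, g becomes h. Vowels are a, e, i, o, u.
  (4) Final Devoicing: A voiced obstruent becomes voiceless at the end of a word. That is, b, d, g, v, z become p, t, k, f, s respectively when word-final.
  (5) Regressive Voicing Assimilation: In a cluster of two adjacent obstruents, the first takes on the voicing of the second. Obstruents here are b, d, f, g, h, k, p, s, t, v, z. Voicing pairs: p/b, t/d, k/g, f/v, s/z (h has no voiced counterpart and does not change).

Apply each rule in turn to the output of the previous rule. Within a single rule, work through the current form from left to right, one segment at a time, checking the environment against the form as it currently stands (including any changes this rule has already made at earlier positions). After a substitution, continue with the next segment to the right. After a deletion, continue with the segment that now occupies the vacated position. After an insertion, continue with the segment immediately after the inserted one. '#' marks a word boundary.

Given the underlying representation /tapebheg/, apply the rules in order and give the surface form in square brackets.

[tabphk]

(1) Nasal Place Assimilation: no change — [tapebheg]
(2) Syncope: [tapebheg] → [tapbhg]
(3) Stop Lenition: no change — [tapbhg]
(4) Final Devoicing: [tapbhg] → [tapbhk]
(5) Regressive Voicing Assimilation: [tapbhk] → [tabphk]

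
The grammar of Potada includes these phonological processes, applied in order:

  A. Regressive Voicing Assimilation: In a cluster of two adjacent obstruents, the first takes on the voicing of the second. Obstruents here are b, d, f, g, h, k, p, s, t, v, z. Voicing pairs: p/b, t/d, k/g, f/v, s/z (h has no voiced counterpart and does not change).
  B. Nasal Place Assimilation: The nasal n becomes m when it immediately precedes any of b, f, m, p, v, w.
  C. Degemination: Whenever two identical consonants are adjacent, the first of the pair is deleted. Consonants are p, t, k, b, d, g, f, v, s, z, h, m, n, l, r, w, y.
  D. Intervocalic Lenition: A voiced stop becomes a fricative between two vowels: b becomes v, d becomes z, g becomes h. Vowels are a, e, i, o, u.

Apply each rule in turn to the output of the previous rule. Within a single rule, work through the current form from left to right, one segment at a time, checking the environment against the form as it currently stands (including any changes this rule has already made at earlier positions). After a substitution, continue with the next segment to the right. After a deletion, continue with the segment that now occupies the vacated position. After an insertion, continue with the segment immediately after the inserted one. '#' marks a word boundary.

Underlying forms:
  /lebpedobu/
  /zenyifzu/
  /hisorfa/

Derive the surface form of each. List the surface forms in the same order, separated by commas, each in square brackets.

[lepezovu], [zenyivzu], [hisorfa]

/lebpedobu/:
  A Regressive Voicing Assimilation: [lebpedobu] → [leppedobu]
  B Nasal Place Assimilation: no change — [leppedobu]
  C Degemination: [leppedobu] → [lepedobu]
  D Intervocalic Lenition: [lepedobu] → [lepezovu]
/zenyifzu/:
  A Regressive Voicing Assimilation: [zenyifzu] → [zenyivzu]
  B Nasal Place Assimilation: no change — [zenyivzu]
  C Degemination: no change — [zenyivzu]
  D Intervocalic Lenition: no change — [zenyivzu]
/hisorfa/:
  A Regressive Voicing Assimilation: no change — [hisorfa]
  B Nasal Place Assimilation: no change — [hisorfa]
  C Degemination: no change — [hisorfa]
  D Intervocalic Lenition: no change — [hisorfa]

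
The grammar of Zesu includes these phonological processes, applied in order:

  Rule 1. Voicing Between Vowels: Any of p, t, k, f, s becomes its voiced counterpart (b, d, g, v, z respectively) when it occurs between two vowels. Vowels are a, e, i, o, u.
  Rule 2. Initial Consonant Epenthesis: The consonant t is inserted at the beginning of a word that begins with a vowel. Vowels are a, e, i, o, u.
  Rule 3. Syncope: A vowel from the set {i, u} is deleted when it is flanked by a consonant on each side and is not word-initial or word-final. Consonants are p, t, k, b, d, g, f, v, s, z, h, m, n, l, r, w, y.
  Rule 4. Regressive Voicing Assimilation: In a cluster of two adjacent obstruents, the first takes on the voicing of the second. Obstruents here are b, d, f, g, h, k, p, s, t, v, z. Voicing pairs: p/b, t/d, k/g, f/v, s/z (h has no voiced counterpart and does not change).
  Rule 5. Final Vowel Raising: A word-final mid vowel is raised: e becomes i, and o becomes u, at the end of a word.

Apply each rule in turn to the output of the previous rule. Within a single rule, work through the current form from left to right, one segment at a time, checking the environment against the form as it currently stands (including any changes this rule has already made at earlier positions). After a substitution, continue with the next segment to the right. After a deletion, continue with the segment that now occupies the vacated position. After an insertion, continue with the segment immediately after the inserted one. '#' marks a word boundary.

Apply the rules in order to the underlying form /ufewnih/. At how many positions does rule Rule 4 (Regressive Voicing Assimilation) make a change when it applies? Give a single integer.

Rule 1 Voicing Between Vowels: [ufewnih] → [uvewnih]
Rule 2 Initial Consonant Epenthesis: [uvewnih] → [tuvewnih]
Rule 3 Syncope: [tuvewnih] → [tvewnh]
Rule 4 Regressive Voicing Assimilation: [tvewnh] → [dvewnh]
Rule 5 Final Vowel Raising: no change — [dvewnh]
Rule Rule 4 changed 1 position(s).

1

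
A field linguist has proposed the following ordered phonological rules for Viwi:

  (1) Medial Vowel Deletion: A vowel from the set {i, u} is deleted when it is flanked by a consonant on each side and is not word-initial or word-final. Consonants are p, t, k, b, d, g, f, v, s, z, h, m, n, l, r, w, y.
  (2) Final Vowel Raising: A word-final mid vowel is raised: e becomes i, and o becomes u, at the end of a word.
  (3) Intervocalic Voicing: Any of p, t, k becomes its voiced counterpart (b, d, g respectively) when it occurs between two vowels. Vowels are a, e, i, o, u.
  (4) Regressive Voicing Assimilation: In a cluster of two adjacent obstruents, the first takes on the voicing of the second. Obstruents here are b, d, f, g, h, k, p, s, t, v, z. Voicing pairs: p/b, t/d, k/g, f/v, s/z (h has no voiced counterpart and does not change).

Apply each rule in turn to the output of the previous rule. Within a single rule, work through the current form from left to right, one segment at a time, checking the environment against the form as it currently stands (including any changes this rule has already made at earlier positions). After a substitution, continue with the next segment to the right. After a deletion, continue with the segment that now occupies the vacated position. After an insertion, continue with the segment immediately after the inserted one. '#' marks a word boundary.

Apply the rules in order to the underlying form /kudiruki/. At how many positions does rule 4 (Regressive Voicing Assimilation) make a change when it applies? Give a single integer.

(1) Medial Vowel Deletion: [kudiruki] → [kdrki]
(2) Final Vowel Raising: no change — [kdrki]
(3) Intervocalic Voicing: no change — [kdrki]
(4) Regressive Voicing Assimilation: [kdrki] → [gdrki]
Rule 4 changed 1 position(s).

1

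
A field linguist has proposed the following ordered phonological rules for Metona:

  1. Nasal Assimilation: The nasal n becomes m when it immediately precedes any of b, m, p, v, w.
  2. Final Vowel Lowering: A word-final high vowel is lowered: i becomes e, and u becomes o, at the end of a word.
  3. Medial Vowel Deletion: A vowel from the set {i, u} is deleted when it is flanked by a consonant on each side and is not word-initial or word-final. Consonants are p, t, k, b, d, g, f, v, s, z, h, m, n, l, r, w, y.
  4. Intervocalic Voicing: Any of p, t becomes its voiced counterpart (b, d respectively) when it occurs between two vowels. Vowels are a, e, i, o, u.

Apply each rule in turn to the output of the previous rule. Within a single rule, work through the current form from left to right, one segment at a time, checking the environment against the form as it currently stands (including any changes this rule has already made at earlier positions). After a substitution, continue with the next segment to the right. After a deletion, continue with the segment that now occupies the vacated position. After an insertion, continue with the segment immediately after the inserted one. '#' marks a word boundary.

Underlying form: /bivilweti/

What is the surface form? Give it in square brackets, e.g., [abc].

1 Nasal Assimilation: no change — [bivilweti]
2 Final Vowel Lowering: [bivilweti] → [bivilwete]
3 Medial Vowel Deletion: [bivilwete] → [bvlwete]
4 Intervocalic Voicing: [bvlwete] → [bvlwede]

[bvlwede]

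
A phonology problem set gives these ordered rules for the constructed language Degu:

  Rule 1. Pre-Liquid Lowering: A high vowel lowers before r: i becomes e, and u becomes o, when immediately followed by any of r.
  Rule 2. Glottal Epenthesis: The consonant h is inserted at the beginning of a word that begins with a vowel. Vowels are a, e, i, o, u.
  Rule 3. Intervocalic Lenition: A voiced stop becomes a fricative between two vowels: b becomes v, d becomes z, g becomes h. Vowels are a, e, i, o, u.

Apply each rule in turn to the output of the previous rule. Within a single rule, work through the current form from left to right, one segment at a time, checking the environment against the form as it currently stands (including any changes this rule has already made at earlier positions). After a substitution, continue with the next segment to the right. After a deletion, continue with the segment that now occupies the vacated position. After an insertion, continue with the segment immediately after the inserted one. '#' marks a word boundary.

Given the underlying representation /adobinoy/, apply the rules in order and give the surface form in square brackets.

[hazovinoy]

Rule 1 Pre-Liquid Lowering: no change — [adobinoy]
Rule 2 Glottal Epenthesis: [adobinoy] → [hadobinoy]
Rule 3 Intervocalic Lenition: [hadobinoy] → [hazovinoy]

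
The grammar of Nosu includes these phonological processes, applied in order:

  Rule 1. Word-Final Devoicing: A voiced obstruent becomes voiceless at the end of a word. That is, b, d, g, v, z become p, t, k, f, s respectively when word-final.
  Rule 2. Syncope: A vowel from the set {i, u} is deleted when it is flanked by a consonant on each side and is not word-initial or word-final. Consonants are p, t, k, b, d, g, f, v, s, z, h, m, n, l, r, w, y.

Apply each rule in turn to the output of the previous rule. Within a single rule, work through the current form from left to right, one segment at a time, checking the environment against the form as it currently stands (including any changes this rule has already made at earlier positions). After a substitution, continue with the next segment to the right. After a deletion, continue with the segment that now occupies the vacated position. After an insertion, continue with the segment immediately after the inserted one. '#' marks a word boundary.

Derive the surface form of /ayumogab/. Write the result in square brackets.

[aymogap]

Rule 1 Word-Final Devoicing: [ayumogab] → [ayumogap]
Rule 2 Syncope: [ayumogap] → [aymogap]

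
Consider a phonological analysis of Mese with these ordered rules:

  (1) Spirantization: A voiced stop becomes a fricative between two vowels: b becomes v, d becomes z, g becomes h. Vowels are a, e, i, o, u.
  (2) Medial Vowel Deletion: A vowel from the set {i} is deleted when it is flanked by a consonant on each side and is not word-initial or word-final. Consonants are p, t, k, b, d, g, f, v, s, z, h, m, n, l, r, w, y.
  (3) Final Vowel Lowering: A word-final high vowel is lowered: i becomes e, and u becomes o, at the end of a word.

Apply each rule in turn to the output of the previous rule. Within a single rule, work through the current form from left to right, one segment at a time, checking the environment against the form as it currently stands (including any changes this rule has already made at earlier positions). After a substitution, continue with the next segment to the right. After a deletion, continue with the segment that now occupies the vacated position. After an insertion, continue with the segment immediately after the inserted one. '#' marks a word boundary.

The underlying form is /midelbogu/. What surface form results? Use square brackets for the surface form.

(1) Spirantization: [midelbogu] → [mizelbohu]
(2) Medial Vowel Deletion: [mizelbohu] → [mzelbohu]
(3) Final Vowel Lowering: [mzelbohu] → [mzelboho]

[mzelboho]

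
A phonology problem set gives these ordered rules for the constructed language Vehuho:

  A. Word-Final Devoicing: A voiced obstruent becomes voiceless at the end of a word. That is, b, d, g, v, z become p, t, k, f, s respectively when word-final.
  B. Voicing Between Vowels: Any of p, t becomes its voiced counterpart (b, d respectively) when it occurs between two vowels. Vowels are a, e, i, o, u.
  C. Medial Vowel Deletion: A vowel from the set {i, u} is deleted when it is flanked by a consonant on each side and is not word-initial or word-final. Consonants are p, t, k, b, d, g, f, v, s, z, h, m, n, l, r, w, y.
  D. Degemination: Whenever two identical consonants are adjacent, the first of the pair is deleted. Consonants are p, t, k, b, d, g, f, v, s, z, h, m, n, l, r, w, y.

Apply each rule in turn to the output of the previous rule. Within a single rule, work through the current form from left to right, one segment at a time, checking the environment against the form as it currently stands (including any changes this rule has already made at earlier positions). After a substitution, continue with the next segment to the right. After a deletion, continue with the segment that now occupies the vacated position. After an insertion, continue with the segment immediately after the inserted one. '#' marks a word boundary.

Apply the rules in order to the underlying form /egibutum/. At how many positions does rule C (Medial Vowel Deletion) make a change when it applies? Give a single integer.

A Word-Final Devoicing: no change — [egibutum]
B Voicing Between Vowels: [egibutum] → [egibudum]
C Medial Vowel Deletion: [egibudum] → [egbdm]
D Degemination: no change — [egbdm]
Rule C changed 3 position(s).

3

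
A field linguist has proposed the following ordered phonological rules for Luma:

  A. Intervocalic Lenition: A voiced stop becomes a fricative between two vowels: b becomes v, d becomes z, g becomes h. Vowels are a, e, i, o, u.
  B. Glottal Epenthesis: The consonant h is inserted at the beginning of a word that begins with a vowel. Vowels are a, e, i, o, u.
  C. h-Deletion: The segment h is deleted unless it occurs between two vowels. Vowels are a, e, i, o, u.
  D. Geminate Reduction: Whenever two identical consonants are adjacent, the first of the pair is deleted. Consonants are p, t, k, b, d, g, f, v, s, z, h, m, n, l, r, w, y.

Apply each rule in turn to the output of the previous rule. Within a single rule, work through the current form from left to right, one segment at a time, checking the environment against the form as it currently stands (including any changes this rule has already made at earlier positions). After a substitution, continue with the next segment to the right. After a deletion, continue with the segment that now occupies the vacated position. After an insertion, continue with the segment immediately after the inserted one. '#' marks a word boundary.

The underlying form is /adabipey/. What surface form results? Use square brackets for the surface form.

[azavipey]

A Intervocalic Lenition: [adabipey] → [azavipey]
B Glottal Epenthesis: [azavipey] → [hazavipey]
C h-Deletion: [hazavipey] → [azavipey]
D Geminate Reduction: no change — [azavipey]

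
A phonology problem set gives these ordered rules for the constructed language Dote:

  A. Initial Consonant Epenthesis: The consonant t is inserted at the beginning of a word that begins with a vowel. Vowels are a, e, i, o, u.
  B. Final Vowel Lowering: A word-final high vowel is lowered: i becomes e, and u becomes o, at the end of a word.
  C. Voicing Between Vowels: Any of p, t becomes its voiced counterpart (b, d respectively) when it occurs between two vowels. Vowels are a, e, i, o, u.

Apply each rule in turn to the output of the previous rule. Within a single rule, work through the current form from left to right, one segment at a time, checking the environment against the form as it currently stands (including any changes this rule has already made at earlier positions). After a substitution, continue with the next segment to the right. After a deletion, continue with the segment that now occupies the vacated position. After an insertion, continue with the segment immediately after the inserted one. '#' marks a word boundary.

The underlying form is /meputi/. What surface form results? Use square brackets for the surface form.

A Initial Consonant Epenthesis: no change — [meputi]
B Final Vowel Lowering: [meputi] → [mepute]
C Voicing Between Vowels: [mepute] → [mebude]

[mebude]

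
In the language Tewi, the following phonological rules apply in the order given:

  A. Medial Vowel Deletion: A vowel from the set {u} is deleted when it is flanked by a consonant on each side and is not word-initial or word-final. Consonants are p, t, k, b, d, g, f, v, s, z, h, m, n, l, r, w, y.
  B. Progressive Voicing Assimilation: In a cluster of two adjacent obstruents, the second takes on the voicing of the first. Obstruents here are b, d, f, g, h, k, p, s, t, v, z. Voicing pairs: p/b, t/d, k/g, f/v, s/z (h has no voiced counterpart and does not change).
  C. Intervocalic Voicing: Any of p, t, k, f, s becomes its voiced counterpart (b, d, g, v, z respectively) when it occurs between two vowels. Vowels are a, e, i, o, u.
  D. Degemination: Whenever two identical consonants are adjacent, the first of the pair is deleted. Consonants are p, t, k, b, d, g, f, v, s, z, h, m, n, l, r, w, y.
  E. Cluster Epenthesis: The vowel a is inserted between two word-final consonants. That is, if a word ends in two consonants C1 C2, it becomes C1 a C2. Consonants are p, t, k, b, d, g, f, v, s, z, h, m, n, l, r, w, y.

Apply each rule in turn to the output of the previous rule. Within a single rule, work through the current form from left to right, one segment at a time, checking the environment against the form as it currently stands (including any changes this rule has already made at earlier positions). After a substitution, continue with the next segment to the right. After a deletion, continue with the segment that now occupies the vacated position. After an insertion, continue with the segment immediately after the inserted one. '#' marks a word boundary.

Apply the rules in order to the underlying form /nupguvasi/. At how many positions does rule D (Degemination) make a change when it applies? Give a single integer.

A Medial Vowel Deletion: [nupguvasi] → [npgvasi]
B Progressive Voicing Assimilation: [npgvasi] → [npkfasi]
C Intervocalic Voicing: [npkfasi] → [npkfazi]
D Degemination: no change — [npkfazi]
E Cluster Epenthesis: no change — [npkfazi]
Rule D changed 0 position(s).

0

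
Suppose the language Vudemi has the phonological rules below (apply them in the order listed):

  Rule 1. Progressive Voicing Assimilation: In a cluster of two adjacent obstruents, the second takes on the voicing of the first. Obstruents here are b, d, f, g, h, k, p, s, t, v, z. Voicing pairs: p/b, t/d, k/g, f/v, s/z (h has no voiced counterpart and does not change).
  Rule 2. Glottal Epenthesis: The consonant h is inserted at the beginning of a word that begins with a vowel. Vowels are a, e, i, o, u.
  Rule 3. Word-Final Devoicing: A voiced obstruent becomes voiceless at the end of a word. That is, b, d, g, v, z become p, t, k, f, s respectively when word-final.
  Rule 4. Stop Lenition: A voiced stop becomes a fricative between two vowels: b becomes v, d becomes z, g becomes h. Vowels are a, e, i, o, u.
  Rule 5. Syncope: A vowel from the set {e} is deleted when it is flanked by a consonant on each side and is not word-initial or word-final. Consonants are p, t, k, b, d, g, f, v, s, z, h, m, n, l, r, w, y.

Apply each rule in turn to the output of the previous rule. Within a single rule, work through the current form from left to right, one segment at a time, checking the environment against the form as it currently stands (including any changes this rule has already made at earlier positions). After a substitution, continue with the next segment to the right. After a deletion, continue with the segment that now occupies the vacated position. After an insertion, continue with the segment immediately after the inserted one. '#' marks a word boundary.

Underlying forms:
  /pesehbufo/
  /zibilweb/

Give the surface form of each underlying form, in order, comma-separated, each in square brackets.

/pesehbufo/:
  Rule 1 Progressive Voicing Assimilation: [pesehbufo] → [pesehpufo]
  Rule 2 Glottal Epenthesis: no change — [pesehpufo]
  Rule 3 Word-Final Devoicing: no change — [pesehpufo]
  Rule 4 Stop Lenition: no change — [pesehpufo]
  Rule 5 Syncope: [pesehpufo] → [pshpufo]
/zibilweb/:
  Rule 1 Progressive Voicing Assimilation: no change — [zibilweb]
  Rule 2 Glottal Epenthesis: no change — [zibilweb]
  Rule 3 Word-Final Devoicing: [zibilweb] → [zibilwep]
  Rule 4 Stop Lenition: [zibilwep] → [zivilwep]
  Rule 5 Syncope: [zivilwep] → [zivilwp]

[pshpufo], [zivilwp]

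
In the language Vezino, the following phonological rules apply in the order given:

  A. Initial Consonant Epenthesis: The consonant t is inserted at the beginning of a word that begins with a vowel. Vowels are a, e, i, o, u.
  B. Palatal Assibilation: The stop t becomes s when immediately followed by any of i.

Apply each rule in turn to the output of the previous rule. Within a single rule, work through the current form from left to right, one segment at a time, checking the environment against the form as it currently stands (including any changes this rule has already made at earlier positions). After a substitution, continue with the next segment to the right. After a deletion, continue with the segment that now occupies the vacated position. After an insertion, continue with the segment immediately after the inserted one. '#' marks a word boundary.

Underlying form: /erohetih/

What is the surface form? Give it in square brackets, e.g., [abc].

[terohesih]

A Initial Consonant Epenthesis: [erohetih] → [terohetih]
B Palatal Assibilation: [terohetih] → [terohesih]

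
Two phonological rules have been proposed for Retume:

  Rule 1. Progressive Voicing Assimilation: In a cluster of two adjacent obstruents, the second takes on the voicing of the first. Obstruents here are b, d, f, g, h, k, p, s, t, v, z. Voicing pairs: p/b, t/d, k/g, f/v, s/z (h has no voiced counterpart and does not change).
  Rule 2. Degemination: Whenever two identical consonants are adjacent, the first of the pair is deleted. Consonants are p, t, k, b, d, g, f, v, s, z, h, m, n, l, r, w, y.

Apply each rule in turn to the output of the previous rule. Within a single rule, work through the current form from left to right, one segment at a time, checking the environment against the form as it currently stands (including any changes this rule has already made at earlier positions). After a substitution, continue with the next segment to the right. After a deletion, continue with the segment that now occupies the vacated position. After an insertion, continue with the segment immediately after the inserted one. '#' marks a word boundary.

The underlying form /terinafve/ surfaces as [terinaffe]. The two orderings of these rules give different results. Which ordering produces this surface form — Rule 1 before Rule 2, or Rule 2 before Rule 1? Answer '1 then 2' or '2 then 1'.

Order 1 then 2:
  1 Progressive Voicing Assimilation: [terinafve] → [terinaffe]
  2 Degemination: [terinaffe] → [terinafe]
  result: [terinafe]
Order 2 then 1:
  2 Degemination: no change — [terinafve]
  1 Progressive Voicing Assimilation: [terinafve] → [terinaffe]
  result: [terinaffe]

2 then 1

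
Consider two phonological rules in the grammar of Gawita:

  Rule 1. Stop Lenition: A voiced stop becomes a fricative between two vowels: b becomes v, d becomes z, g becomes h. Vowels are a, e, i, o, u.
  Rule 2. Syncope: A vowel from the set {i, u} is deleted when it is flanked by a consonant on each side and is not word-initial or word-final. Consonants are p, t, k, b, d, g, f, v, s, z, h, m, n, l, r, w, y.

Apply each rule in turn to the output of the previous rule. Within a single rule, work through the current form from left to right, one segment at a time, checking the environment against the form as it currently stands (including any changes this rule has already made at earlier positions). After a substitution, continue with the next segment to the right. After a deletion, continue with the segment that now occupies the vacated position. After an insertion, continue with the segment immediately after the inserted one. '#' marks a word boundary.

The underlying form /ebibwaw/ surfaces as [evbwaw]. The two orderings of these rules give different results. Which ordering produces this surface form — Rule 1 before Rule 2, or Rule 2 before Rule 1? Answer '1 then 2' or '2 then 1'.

Order 1 then 2:
  1 Stop Lenition: [ebibwaw] → [evibwaw]
  2 Syncope: [evibwaw] → [evbwaw]
  result: [evbwaw]
Order 2 then 1:
  2 Syncope: [ebibwaw] → [ebbwaw]
  1 Stop Lenition: no change — [ebbwaw]
  result: [ebbwaw]

1 then 2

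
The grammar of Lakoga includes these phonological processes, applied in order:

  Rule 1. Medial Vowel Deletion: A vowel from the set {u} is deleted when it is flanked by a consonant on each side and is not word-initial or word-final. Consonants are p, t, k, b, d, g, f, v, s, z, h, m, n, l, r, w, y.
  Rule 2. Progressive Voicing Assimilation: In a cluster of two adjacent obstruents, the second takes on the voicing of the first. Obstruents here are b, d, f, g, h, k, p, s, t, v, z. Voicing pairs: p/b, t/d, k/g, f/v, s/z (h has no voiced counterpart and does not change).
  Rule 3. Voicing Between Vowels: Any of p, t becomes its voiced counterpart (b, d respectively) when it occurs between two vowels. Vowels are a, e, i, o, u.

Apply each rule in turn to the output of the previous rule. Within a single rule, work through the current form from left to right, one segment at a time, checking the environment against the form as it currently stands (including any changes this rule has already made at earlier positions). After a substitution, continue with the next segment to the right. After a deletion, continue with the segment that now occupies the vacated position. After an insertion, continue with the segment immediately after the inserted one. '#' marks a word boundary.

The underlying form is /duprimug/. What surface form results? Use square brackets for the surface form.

[dbrimg]

Rule 1 Medial Vowel Deletion: [duprimug] → [dprimg]
Rule 2 Progressive Voicing Assimilation: [dprimg] → [dbrimg]
Rule 3 Voicing Between Vowels: no change — [dbrimg]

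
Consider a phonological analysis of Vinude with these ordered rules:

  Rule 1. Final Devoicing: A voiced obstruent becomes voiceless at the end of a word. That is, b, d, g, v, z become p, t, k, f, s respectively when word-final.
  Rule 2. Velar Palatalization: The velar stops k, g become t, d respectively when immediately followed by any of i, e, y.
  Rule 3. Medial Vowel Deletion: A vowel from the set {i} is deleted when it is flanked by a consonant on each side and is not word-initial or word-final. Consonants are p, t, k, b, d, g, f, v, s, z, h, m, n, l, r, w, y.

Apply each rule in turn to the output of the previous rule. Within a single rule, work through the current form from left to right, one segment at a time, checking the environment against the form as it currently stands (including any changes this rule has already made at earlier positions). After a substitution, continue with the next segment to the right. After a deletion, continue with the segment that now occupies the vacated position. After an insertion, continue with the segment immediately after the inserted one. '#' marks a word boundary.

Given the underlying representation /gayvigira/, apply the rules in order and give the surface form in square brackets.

[gayvdra]

Rule 1 Final Devoicing: no change — [gayvigira]
Rule 2 Velar Palatalization: [gayvigira] → [gayvidira]
Rule 3 Medial Vowel Deletion: [gayvidira] → [gayvdra]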